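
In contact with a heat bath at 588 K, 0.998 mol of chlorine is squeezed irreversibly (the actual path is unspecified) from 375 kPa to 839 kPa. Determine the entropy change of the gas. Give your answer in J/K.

ΔS_gas = -6.68 J/K

Entropy is a state function, so ΔS_gas depends only on the end states.
For an isothermal ideal gas ΔS_gas = nR ln(P₁/P₂) = 0.998 × 8.314 × ln(375/839) = -6.68 J/K.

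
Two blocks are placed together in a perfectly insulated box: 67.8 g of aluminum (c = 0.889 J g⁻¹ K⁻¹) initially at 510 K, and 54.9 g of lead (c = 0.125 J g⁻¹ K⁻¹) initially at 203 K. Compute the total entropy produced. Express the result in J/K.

Energy balance: T_f = (m₁c₁T₁ + m₂c₂T₂)/(m₁c₁ + m₂c₂) = 478.62 K.
ΔS₁ = m₁c₁ ln(T_f/T₁) = 60.2742 × ln(478.62/510) = -3.828 J/K.
ΔS₂ = m₂c₂ ln(T_f/T₂) = 6.8625 × ln(478.62/203) = 5.886 J/K.
ΔS_total = -3.828 + 5.886 = 2.06 J/K.

ΔS_total = 2.06 J/K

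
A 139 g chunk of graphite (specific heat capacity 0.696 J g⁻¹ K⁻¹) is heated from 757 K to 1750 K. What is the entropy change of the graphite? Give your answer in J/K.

ΔS = 81.1 J/K

ΔS = ∫dQ_rev/T = m c ln(T₂/T₁) = 139 × 0.696 × ln(1750/757) = 81.1 J/K.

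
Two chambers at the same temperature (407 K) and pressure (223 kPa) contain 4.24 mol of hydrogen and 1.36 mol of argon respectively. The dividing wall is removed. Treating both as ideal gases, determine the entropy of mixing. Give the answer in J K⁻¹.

Mole fractions: x_A = 4.24/5.6 = 0.757, x_B = 0.243.
ΔS_mix = −R(n_A ln x_A + n_B ln x_B) = −8.314 × (4.24 ln 0.757 + 1.36 ln 0.243) = 25.8 J/K.

ΔS_mix = 25.8 J/K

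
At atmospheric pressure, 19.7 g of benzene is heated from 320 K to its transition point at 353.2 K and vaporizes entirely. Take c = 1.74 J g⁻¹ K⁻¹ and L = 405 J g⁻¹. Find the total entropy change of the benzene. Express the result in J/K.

ΔS = 26 J/K

Warming step: ΔS₁ = m c ln(T_tr/T_i) = 19.7 × 1.74 × ln(353.2/320) = 3.384 J/K.
Phase change: ΔS₂ = +mL/T_tr = 19.7 × 405 / 353.2 = 22.59 J/K.
ΔS_total = (3.384) + (22.59) = 26 J/K.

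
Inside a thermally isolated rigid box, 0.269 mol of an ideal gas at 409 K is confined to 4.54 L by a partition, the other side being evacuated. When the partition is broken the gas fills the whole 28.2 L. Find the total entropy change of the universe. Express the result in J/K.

ΔS_universe = 4.08 J/K

No heat is exchanged and no work is done, so the ideal-gas temperature stays constant.
Entropy is a state function; using a reversible isothermal path, ΔS_gas = nR ln(V₂/V₁) = 0.269 × 8.314 × ln(28.2/4.54) = 4.08 J/K.
The insulated surroundings exchange no heat, so ΔS_surr = 0 and ΔS_universe = ΔS_gas.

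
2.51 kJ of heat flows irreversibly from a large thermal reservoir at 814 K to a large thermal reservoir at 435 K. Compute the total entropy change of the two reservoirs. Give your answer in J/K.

ΔS_total = 2.69 J/K

ΔS_hot = −Q/T_H = −2510/814 = -3.084 J/K and ΔS_cold = +Q/T_C = 2510/435 = 5.77 J/K.
ΔS_total = -3.084 + 5.77 = 2.69 J/K, positive as the second law requires.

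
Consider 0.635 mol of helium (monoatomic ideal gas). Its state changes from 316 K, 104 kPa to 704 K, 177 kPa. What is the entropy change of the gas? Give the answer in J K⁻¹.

ΔS = nC_p ln(T₂/T₁) − nR ln(P₂/P₁), with C_p = 5R/2 = 20.79 J mol⁻¹ K⁻¹ for a monoatomic ideal gas.
ΔS = 0.635 × [20.79 × ln(704/316) − 8.314 × ln(177/104)] = 7.77 J/K.

ΔS = 7.77 J/K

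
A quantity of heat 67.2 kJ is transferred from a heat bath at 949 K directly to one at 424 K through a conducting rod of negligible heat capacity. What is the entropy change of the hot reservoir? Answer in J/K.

The hot reservoir loses heat Q, so ΔS_hot = −Q/T_H = −67200/949 = -70.8 J/K.

ΔS_hot = -70.8 J/K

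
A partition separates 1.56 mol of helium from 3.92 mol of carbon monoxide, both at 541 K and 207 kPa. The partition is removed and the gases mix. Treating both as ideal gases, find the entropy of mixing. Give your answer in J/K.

ΔS_mix = 27.2 J/K

Mole fractions: x_A = 1.56/5.48 = 0.285, x_B = 0.715.
ΔS_mix = −R(n_A ln x_A + n_B ln x_B) = −8.314 × (1.56 ln 0.285 + 3.92 ln 0.715) = 27.2 J/K.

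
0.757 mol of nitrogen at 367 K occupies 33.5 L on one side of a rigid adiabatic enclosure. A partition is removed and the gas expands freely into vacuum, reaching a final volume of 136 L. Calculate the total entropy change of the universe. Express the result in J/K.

No heat is exchanged and no work is done, so the ideal-gas temperature stays constant.
Entropy is a state function; using a reversible isothermal path, ΔS_gas = nR ln(V₂/V₁) = 0.757 × 8.314 × ln(136/33.5) = 8.82 J/K.
The insulated surroundings exchange no heat, so ΔS_surr = 0 and ΔS_universe = ΔS_gas.

ΔS_universe = 8.82 J/K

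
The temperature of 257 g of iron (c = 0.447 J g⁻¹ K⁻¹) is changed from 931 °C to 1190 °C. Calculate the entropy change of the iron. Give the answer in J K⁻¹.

In kelvin: T₁ = 1204.15 K, T₂ = 1463.15 K. ΔS = ∫dQ_rev/T = m c ln(T₂/T₁) = 257 × 0.447 × ln(1463.15/1204.15) = 22.4 J/K.

ΔS = 22.4 J/K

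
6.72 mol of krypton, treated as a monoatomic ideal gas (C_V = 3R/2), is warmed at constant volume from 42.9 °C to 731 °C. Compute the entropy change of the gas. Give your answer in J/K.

ΔS = 96.9 J/K

In kelvin: T₁ = 316.05 K, T₂ = 1004.15 K. At constant volume, ΔS = nC_V ln(T₂/T₁) with C_V = 3R/2 = 12.47 J mol⁻¹ K⁻¹.
ΔS = 6.72 × 12.47 × ln(1004.15/316.05) = 96.9 J/K.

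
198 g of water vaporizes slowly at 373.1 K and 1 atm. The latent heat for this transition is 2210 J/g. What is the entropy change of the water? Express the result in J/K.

Heat absorbed by the substance: Q = mL = 198 × 2210 = 437580 J.
At constant T, ΔS = Q_rev/T = 437580 / 373.1 = 1170 J/K.

ΔS = 1170 J/K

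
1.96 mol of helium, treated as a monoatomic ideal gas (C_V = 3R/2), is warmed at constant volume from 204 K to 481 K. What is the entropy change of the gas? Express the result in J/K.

At constant volume, ΔS = nC_V ln(T₂/T₁) with C_V = 3R/2 = 12.47 J mol⁻¹ K⁻¹.
ΔS = 1.96 × 12.47 × ln(481/204) = 21 J/K.

ΔS = 21 J/K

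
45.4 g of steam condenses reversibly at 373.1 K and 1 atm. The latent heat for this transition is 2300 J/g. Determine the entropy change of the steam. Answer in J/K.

ΔS = -280 J/K

Heat released by the substance: Q = −mL = −45.4 × 2300 = −104420 J.
At constant T, ΔS = Q_rev/T = −104420 / 373.1 = -280 J/K.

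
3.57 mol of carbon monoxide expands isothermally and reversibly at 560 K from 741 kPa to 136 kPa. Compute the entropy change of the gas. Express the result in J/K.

For an isothermal ideal gas ΔS_gas = nR ln(P₁/P₂) = 3.57 × 8.314 × ln(741/136) = 50.3 J/K.

ΔS_gas = 50.3 J/K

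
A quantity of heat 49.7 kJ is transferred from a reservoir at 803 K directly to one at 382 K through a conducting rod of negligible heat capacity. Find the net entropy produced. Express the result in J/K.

ΔS_total = 68.2 J/K

ΔS_hot = −Q/T_H = −49700/803 = -61.89 J/K and ΔS_cold = +Q/T_C = 49700/382 = 130.1 J/K.
ΔS_total = -61.89 + 130.1 = 68.2 J/K, positive as the second law requires.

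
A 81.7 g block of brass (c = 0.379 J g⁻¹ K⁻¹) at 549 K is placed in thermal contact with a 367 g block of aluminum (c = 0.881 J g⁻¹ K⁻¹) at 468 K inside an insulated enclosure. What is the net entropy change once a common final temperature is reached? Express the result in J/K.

Energy balance: T_f = (m₁c₁T₁ + m₂c₂T₂)/(m₁c₁ + m₂c₂) = 475.08 K.
ΔS₁ = m₁c₁ ln(T_f/T₁) = 30.9643 × ln(475.08/549) = -4.478 J/K.
ΔS₂ = m₂c₂ ln(T_f/T₂) = 323.327 × ln(475.08/468) = 4.854 J/K.
ΔS_total = -4.478 + 4.854 = 0.376 J/K.

ΔS_total = 0.376 J/K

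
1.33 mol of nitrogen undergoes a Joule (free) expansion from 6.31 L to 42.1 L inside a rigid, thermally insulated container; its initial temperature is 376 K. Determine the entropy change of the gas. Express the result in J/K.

ΔS_gas = 21 J/K

For an ideal gas in free expansion Q = 0 and W = 0, so T is unchanged.
Entropy is a state function; using a reversible isothermal path, ΔS_gas = nR ln(V₂/V₁) = 1.33 × 8.314 × ln(42.1/6.31) = 21 J/K.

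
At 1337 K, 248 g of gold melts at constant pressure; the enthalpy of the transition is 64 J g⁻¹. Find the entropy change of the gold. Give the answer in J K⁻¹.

ΔS = 11.9 J/K

Heat absorbed by the substance: Q = mL = 248 × 64 = 15872 J.
At constant T, ΔS = Q_rev/T = 15872 / 1337 = 11.9 J/K.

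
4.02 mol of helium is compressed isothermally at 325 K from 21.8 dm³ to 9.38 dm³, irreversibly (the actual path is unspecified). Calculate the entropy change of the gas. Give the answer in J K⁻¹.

ΔS_gas = -28.2 J/K

Entropy is a state function, so ΔS_gas depends only on the end states.
For an isothermal ideal gas ΔS_gas = nR ln(V₂/V₁) = 4.02 × 8.314 × ln(9.38/21.8) = -28.2 J/K.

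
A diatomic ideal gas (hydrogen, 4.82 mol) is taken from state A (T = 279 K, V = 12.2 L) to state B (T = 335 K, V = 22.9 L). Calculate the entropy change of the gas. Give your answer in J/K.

ΔS = 43.6 J/K

Entropy is a state function: ΔS = nC_V ln(T₂/T₁) + nR ln(V₂/V₁), with C_V = 5R/2 = 20.79 J mol⁻¹ K⁻¹ for a diatomic ideal gas.
ΔS = 4.82 × [20.79 × ln(335/279) + 8.314 × ln(22.9/12.2)] = 43.6 J/K.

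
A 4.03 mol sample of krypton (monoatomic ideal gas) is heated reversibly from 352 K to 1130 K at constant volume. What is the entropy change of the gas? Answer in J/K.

ΔS = 58.6 J/K

At constant volume, ΔS = nC_V ln(T₂/T₁) with C_V = 3R/2 = 12.47 J mol⁻¹ K⁻¹.
ΔS = 4.03 × 12.47 × ln(1130/352) = 58.6 J/K.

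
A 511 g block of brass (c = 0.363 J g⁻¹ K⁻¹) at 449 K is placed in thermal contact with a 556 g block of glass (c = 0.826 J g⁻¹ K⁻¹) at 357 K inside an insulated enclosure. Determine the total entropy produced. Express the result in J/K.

ΔS_total = 3.58 J/K

Energy balance: T_f = (m₁c₁T₁ + m₂c₂T₂)/(m₁c₁ + m₂c₂) = 383.47 K.
ΔS₁ = m₁c₁ ln(T_f/T₁) = 185.493 × ln(383.47/449) = -29.265 J/K.
ΔS₂ = m₂c₂ ln(T_f/T₂) = 459.256 × ln(383.47/357) = 32.846 J/K.
ΔS_total = -29.265 + 32.846 = 3.58 J/K.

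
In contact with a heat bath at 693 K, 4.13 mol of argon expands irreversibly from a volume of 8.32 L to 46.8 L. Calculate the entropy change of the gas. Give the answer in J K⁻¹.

Entropy is a state function, so ΔS_gas depends only on the end states.
For an isothermal ideal gas ΔS_gas = nR ln(V₂/V₁) = 4.13 × 8.314 × ln(46.8/8.32) = 59.3 J/K.

ΔS_gas = 59.3 J/K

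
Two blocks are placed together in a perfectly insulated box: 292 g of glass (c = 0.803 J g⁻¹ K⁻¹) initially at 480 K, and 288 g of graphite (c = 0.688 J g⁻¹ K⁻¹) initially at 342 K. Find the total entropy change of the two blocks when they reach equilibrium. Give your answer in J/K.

Energy balance: T_f = (m₁c₁T₁ + m₂c₂T₂)/(m₁c₁ + m₂c₂) = 416.79 K.
ΔS₁ = m₁c₁ ln(T_f/T₁) = 234.476 × ln(416.79/480) = -33.11 J/K.
ΔS₂ = m₂c₂ ln(T_f/T₂) = 198.144 × ln(416.79/342) = 39.19 J/K.
ΔS_total = -33.11 + 39.19 = 6.08 J/K.

ΔS_total = 6.08 J/K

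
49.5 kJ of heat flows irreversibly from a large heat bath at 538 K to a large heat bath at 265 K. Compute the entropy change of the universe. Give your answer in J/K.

ΔS_total = 94.8 J/K

ΔS_hot = −Q/T_H = −49500/538 = -92.01 J/K and ΔS_cold = +Q/T_C = 49500/265 = 186.8 J/K.
ΔS_total = -92.01 + 186.8 = 94.8 J/K, positive as the second law requires.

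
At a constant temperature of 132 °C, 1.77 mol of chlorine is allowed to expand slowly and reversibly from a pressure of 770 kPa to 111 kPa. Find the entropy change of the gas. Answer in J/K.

ΔS_gas = 28.5 J/K

For an isothermal ideal gas ΔS_gas = nR ln(P₁/P₂) = 1.77 × 8.314 × ln(770/111) = 28.5 J/K.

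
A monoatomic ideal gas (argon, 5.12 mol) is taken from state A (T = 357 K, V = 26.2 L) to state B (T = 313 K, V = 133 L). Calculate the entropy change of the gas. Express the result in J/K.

Entropy is a state function: ΔS = nC_V ln(T₂/T₁) + nR ln(V₂/V₁), with C_V = 3R/2 = 12.47 J mol⁻¹ K⁻¹ for a monoatomic ideal gas.
ΔS = 5.12 × [12.47 × ln(313/357) + 8.314 × ln(133/26.2)] = 60.8 J/K.

ΔS = 60.8 J/K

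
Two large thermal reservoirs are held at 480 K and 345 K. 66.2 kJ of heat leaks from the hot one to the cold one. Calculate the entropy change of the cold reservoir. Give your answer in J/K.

The cold reservoir gains heat Q, so ΔS_cold = +Q/T_C = 66200/345 = 192 J/K.

ΔS_cold = 192 J/K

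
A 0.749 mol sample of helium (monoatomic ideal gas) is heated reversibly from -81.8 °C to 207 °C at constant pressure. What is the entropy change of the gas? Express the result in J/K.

ΔS = 14.3 J/K

In kelvin: T₁ = 191.35 K, T₂ = 480.15 K. At constant pressure, ΔS = nC_p ln(T₂/T₁) with C_p = 5R/2 = 20.79 J mol⁻¹ K⁻¹.
ΔS = 0.749 × 20.79 × ln(480.15/191.35) = 14.3 J/K.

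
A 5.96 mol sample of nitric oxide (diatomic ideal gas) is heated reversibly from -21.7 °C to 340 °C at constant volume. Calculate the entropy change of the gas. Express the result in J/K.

In kelvin: T₁ = 251.45 K, T₂ = 613.15 K. At constant volume, ΔS = nC_V ln(T₂/T₁) with C_V = 5R/2 = 20.79 J mol⁻¹ K⁻¹.
ΔS = 5.96 × 20.79 × ln(613.15/251.45) = 110 J/K.

ΔS = 110 J/K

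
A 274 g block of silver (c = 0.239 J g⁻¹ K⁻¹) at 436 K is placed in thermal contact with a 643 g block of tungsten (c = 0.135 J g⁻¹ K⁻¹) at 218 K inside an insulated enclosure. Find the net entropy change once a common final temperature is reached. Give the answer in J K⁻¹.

ΔS_total = 9.08 J/K

Energy balance: T_f = (m₁c₁T₁ + m₂c₂T₂)/(m₁c₁ + m₂c₂) = 311.74 K.
ΔS₁ = m₁c₁ ln(T_f/T₁) = 65.486 × ln(311.74/436) = -21.97 J/K.
ΔS₂ = m₂c₂ ln(T_f/T₂) = 86.805 × ln(311.74/218) = 31.05 J/K.
ΔS_total = -21.97 + 31.05 = 9.08 J/K.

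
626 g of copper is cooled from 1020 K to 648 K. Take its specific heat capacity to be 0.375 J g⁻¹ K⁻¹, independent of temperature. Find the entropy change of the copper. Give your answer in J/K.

ΔS = ∫dQ_rev/T = m c ln(T₂/T₁) = 626 × 0.375 × ln(648/1020) = -106 J/K.

ΔS = -106 J/K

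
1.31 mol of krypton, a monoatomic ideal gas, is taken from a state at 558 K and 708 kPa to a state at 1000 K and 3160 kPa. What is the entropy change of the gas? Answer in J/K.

ΔS = nC_p ln(T₂/T₁) − nR ln(P₂/P₁), with C_p = 5R/2 = 20.79 J mol⁻¹ K⁻¹ for a monoatomic ideal gas.
ΔS = 1.31 × [20.79 × ln(1000/558) − 8.314 × ln(3160/708)] = -0.407 J/K.

ΔS = -0.407 J/K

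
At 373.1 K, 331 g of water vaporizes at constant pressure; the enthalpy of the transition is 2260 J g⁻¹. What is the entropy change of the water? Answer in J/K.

ΔS = 2000 J/K

Heat absorbed by the substance: Q = mL = 331 × 2260 = 748060 J.
At constant T, ΔS = Q_rev/T = 748060 / 373.1 = 2000 J/K.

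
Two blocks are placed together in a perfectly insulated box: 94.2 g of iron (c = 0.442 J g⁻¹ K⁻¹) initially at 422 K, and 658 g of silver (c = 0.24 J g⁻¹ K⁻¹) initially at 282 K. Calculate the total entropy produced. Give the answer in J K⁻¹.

ΔS_total = 2.89 J/K

Energy balance: T_f = (m₁c₁T₁ + m₂c₂T₂)/(m₁c₁ + m₂c₂) = 311.21 K.
ΔS₁ = m₁c₁ ln(T_f/T₁) = 41.6364 × ln(311.21/422) = -12.6798 J/K.
ΔS₂ = m₂c₂ ln(T_f/T₂) = 157.92 × ln(311.21/282) = 15.5649 J/K.
ΔS_total = -12.6798 + 15.5649 = 2.89 J/K.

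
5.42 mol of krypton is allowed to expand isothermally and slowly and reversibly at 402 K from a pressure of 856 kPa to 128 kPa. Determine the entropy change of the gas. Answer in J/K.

For an isothermal ideal gas ΔS_gas = nR ln(P₁/P₂) = 5.42 × 8.314 × ln(856/128) = 85.6 J/K.

ΔS_gas = 85.6 J/K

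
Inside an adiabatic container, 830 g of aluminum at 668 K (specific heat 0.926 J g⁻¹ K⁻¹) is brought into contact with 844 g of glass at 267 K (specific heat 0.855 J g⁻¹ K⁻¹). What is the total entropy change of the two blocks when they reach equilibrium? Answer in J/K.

Energy balance: T_f = (m₁c₁T₁ + m₂c₂T₂)/(m₁c₁ + m₂c₂) = 473.82 K.
ΔS₁ = m₁c₁ ln(T_f/T₁) = 768.58 × ln(473.82/668) = -264 J/K.
ΔS₂ = m₂c₂ ln(T_f/T₂) = 721.62 × ln(473.82/267) = 413.9 J/K.
ΔS_total = -264 + 413.9 = 150 J/K.

ΔS_total = 150 J/K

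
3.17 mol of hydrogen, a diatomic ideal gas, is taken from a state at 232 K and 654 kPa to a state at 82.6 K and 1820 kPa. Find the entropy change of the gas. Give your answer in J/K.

ΔS = -122 J/K

ΔS = nC_p ln(T₂/T₁) − nR ln(P₂/P₁), with C_p = 7R/2 = 29.1 J mol⁻¹ K⁻¹ for a diatomic ideal gas.
ΔS = 3.17 × [29.1 × ln(82.6/232) − 8.314 × ln(1820/654)] = -122 J/K.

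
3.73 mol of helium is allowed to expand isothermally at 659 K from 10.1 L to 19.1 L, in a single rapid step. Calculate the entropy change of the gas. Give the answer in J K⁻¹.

ΔS_gas = 19.8 J/K

Entropy is a state function, so ΔS_gas depends only on the end states.
For an isothermal ideal gas ΔS_gas = nR ln(V₂/V₁) = 3.73 × 8.314 × ln(19.1/10.1) = 19.8 J/K.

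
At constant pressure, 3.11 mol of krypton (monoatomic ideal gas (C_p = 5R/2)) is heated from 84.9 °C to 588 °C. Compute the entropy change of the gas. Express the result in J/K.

ΔS = 56.7 J/K

In kelvin: T₁ = 358.05 K, T₂ = 861.15 K. At constant pressure, ΔS = nC_p ln(T₂/T₁) with C_p = 5R/2 = 20.79 J mol⁻¹ K⁻¹.
ΔS = 3.11 × 20.79 × ln(861.15/358.05) = 56.7 J/K.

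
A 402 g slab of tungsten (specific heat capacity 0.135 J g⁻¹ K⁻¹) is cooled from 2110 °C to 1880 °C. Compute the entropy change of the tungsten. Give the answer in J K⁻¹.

In kelvin: T₁ = 2383.15 K, T₂ = 2153.15 K. ΔS = ∫dQ_rev/T = m c ln(T₂/T₁) = 402 × 0.135 × ln(2153.15/2383.15) = -5.51 J/K.

ΔS = -5.51 J/K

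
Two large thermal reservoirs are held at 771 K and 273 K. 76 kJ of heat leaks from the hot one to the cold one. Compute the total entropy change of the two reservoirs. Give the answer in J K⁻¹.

ΔS_total = 180 J/K

ΔS_hot = −Q/T_H = −76000/771 = -98.57 J/K and ΔS_cold = +Q/T_C = 76000/273 = 278.4 J/K.
ΔS_total = -98.57 + 278.4 = 180 J/K, positive as the second law requires.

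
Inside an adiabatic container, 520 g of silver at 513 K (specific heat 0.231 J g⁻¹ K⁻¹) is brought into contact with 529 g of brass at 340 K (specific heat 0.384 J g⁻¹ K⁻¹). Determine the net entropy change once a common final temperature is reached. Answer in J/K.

Energy balance: T_f = (m₁c₁T₁ + m₂c₂T₂)/(m₁c₁ + m₂c₂) = 404.29 K.
ΔS₁ = m₁c₁ ln(T_f/T₁) = 120.12 × ln(404.29/513) = -28.61 J/K.
ΔS₂ = m₂c₂ ln(T_f/T₂) = 203.136 × ln(404.29/340) = 35.18 J/K.
ΔS_total = -28.61 + 35.18 = 6.57 J/K.

ΔS_total = 6.57 J/K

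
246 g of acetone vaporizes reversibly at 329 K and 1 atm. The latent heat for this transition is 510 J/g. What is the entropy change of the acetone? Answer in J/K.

ΔS = 381 J/K

Heat absorbed by the substance: Q = mL = 246 × 510 = 125460 J.
At constant T, ΔS = Q_rev/T = 125460 / 329 = 381 J/K.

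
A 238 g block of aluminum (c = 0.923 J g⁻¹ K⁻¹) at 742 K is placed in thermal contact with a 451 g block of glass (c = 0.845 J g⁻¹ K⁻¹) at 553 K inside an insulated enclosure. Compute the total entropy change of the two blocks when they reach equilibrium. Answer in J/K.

Energy balance: T_f = (m₁c₁T₁ + m₂c₂T₂)/(m₁c₁ + m₂c₂) = 622.11 K.
ΔS₁ = m₁c₁ ln(T_f/T₁) = 219.674 × ln(622.11/742) = -38.714 J/K.
ΔS₂ = m₂c₂ ln(T_f/T₂) = 381.095 × ln(622.11/553) = 44.877 J/K.
ΔS_total = -38.714 + 44.877 = 6.16 J/K.

ΔS_total = 6.16 J/K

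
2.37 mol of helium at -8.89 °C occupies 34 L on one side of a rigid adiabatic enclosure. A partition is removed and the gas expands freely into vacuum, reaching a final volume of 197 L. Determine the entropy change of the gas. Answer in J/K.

For an ideal gas in free expansion Q = 0 and W = 0, so T is unchanged.
Entropy is a state function; using a reversible isothermal path, ΔS_gas = nR ln(V₂/V₁) = 2.37 × 8.314 × ln(197/34) = 34.6 J/K.

ΔS_gas = 34.6 J/K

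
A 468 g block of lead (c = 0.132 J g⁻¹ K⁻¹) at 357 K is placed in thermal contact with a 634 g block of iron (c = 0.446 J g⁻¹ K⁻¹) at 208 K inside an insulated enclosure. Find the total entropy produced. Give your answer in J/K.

Energy balance: T_f = (m₁c₁T₁ + m₂c₂T₂)/(m₁c₁ + m₂c₂) = 234.72 K.
ΔS₁ = m₁c₁ ln(T_f/T₁) = 61.776 × ln(234.72/357) = -25.91 J/K.
ΔS₂ = m₂c₂ ln(T_f/T₂) = 282.764 × ln(234.72/208) = 34.17 J/K.
ΔS_total = -25.91 + 34.17 = 8.26 J/K.

ΔS_total = 8.26 J/K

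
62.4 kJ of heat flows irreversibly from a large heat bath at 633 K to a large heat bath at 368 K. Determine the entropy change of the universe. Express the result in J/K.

ΔS_total = 71 J/K

ΔS_hot = −Q/T_H = −62400/633 = -98.58 J/K and ΔS_cold = +Q/T_C = 62400/368 = 169.6 J/K.
ΔS_total = -98.58 + 169.6 = 71 J/K, positive as the second law requires.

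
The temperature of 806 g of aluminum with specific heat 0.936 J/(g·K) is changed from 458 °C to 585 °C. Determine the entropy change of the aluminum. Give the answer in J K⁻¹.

In kelvin: T₁ = 731.15 K, T₂ = 858.15 K. ΔS = ∫dQ_rev/T = m c ln(T₂/T₁) = 806 × 0.936 × ln(858.15/731.15) = 121 J/K.

ΔS = 121 J/K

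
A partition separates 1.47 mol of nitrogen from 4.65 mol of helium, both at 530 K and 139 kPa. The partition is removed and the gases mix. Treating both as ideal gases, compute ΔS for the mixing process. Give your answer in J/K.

ΔS_mix = 28.1 J/K

Mole fractions: x_A = 1.47/6.12 = 0.24, x_B = 0.76.
ΔS_mix = −R(n_A ln x_A + n_B ln x_B) = −8.314 × (1.47 ln 0.24 + 4.65 ln 0.76) = 28.1 J/K.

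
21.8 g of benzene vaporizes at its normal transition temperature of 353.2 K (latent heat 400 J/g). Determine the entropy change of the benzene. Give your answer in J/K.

ΔS = 24.7 J/K

Heat absorbed by the substance: Q = mL = 21.8 × 400 = 8720 J.
At constant T, ΔS = Q_rev/T = 8720 / 353.2 = 24.7 J/K.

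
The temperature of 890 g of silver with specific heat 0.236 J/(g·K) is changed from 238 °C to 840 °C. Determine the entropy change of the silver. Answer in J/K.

In kelvin: T₁ = 511.15 K, T₂ = 1113.15 K. ΔS = ∫dQ_rev/T = m c ln(T₂/T₁) = 890 × 0.236 × ln(1113.15/511.15) = 163 J/K.

ΔS = 163 J/K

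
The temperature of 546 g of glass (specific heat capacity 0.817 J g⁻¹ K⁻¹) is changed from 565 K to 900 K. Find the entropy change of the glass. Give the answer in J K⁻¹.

ΔS = 208 J/K

ΔS = ∫dQ_rev/T = m c ln(T₂/T₁) = 546 × 0.817 × ln(900/565) = 208 J/K.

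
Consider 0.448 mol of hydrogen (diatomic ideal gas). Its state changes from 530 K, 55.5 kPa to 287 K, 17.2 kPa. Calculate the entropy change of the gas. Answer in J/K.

ΔS = nC_p ln(T₂/T₁) − nR ln(P₂/P₁), with C_p = 7R/2 = 29.1 J mol⁻¹ K⁻¹ for a diatomic ideal gas.
ΔS = 0.448 × [29.1 × ln(287/530) − 8.314 × ln(17.2/55.5)] = -3.63 J/K.

ΔS = -3.63 J/K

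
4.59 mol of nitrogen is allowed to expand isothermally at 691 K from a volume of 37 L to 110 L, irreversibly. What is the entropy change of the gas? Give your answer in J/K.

Entropy is a state function, so ΔS_gas depends only on the end states.
For an isothermal ideal gas ΔS_gas = nR ln(V₂/V₁) = 4.59 × 8.314 × ln(110/37) = 41.6 J/K.

ΔS_gas = 41.6 J/K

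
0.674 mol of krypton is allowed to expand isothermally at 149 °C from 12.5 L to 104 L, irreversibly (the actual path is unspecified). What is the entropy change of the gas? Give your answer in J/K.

Entropy is a state function, so ΔS_gas depends only on the end states.
For an isothermal ideal gas ΔS_gas = nR ln(V₂/V₁) = 0.674 × 8.314 × ln(104/12.5) = 11.9 J/K.

ΔS_gas = 11.9 J/K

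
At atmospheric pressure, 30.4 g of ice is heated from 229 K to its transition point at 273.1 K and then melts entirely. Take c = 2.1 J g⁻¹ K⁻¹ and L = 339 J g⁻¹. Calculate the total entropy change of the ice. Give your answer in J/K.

Warming step: ΔS₁ = m c ln(T_tr/T_i) = 30.4 × 2.1 × ln(273.1/229) = 11.24 J/K.
Phase change: ΔS₂ = +mL/T_tr = 30.4 × 339 / 273.1 = 37.74 J/K.
ΔS_total = (11.24) + (37.74) = 49 J/K.

ΔS = 49 J/K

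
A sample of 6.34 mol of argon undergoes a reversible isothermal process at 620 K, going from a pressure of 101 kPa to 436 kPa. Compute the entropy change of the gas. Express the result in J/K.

ΔS_gas = -77.1 J/K

For an isothermal ideal gas ΔS_gas = nR ln(P₁/P₂) = 6.34 × 8.314 × ln(101/436) = -77.1 J/K.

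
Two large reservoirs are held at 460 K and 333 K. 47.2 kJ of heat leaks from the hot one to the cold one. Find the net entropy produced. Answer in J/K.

ΔS_hot = −Q/T_H = −47200/460 = -102.6 J/K and ΔS_cold = +Q/T_C = 47200/333 = 141.7 J/K.
ΔS_total = -102.6 + 141.7 = 39.1 J/K, positive as the second law requires.

ΔS_total = 39.1 J/K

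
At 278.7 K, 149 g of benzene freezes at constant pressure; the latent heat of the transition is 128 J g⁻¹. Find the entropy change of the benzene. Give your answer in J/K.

ΔS = -68.4 J/K

Heat released by the substance: Q = −mL = −149 × 128 = −19072 J.
At constant T, ΔS = Q_rev/T = −19072 / 278.7 = -68.4 J/K.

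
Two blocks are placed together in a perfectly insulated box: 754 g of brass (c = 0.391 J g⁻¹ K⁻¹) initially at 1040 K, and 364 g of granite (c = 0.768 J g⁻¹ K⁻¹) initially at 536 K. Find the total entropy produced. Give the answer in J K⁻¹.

ΔS_total = 30.8 J/K

Energy balance: T_f = (m₁c₁T₁ + m₂c₂T₂)/(m₁c₁ + m₂c₂) = 794.7 K.
ΔS₁ = m₁c₁ ln(T_f/T₁) = 294.814 × ln(794.7/1040) = -79.31 J/K.
ΔS₂ = m₂c₂ ln(T_f/T₂) = 279.552 × ln(794.7/536) = 110.1 J/K.
ΔS_total = -79.31 + 110.1 = 30.8 J/K.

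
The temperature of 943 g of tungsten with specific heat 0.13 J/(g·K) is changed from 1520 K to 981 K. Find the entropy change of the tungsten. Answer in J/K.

ΔS = ∫dQ_rev/T = m c ln(T₂/T₁) = 943 × 0.13 × ln(981/1520) = -53.7 J/K.

ΔS = -53.7 J/K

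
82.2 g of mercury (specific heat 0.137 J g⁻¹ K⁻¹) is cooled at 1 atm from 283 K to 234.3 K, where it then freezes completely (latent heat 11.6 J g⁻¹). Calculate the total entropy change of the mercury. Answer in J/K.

Cooling step: ΔS₁ = m c ln(T_tr/T_i) = 82.2 × 0.137 × ln(234.3/283) = -2.127 J/K.
Phase change: ΔS₂ = −mL/T_tr = −82.2 × 11.6 / 234.3 = -4.07 J/K.
ΔS_total = (-2.127) + (-4.07) = -6.2 J/K.

ΔS = -6.2 J/K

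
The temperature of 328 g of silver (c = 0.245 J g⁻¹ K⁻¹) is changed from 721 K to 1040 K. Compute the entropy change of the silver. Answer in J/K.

ΔS = ∫dQ_rev/T = m c ln(T₂/T₁) = 328 × 0.245 × ln(1040/721) = 29.4 J/K.

ΔS = 29.4 J/K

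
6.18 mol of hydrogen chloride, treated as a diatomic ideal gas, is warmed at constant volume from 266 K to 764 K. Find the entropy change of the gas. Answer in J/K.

At constant volume, ΔS = nC_V ln(T₂/T₁) with C_V = 5R/2 = 20.79 J mol⁻¹ K⁻¹.
ΔS = 6.18 × 20.79 × ln(764/266) = 136 J/K.

ΔS = 136 J/K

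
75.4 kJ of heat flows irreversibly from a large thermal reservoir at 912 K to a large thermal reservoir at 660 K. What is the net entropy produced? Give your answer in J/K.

ΔS_total = 31.6 J/K

ΔS_hot = −Q/T_H = −75400/912 = -82.675 J/K and ΔS_cold = +Q/T_C = 75400/660 = 114.24 J/K.
ΔS_total = -82.675 + 114.24 = 31.6 J/K, positive as the second law requires.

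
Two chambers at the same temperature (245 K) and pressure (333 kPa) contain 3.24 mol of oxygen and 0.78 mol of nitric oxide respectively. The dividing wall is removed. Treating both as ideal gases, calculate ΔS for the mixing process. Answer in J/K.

Mole fractions: x_A = 3.24/4.02 = 0.806, x_B = 0.194.
ΔS_mix = −R(n_A ln x_A + n_B ln x_B) = −8.314 × (3.24 ln 0.806 + 0.78 ln 0.194) = 16.4 J/K.

ΔS_mix = 16.4 J/K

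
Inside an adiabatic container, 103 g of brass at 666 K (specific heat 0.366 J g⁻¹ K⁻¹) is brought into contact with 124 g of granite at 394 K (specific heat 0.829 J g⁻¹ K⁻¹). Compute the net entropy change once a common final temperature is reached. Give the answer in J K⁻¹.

Energy balance: T_f = (m₁c₁T₁ + m₂c₂T₂)/(m₁c₁ + m₂c₂) = 466.98 K.
ΔS₁ = m₁c₁ ln(T_f/T₁) = 37.698 × ln(466.98/666) = -13.38 J/K.
ΔS₂ = m₂c₂ ln(T_f/T₂) = 102.796 × ln(466.98/394) = 17.47 J/K.
ΔS_total = -13.38 + 17.47 = 4.09 J/K.

ΔS_total = 4.09 J/K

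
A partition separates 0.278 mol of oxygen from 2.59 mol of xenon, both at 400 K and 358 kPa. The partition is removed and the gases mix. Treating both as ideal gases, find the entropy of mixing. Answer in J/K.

Mole fractions: x_A = 0.278/2.87 = 0.0969, x_B = 0.903.
ΔS_mix = −R(n_A ln x_A + n_B ln x_B) = −8.314 × (0.278 ln 0.0969 + 2.59 ln 0.903) = 7.59 J/K.

ΔS_mix = 7.59 J/K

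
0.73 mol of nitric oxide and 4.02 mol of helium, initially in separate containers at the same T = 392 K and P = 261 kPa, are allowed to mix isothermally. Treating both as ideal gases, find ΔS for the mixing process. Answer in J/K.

ΔS_mix = 16.9 J/K

Mole fractions: x_A = 0.73/4.75 = 0.154, x_B = 0.846.
ΔS_mix = −R(n_A ln x_A + n_B ln x_B) = −8.314 × (0.73 ln 0.154 + 4.02 ln 0.846) = 16.9 J/K.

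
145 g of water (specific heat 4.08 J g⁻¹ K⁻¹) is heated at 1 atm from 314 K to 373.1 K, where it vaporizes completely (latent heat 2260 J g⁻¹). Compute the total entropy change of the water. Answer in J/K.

ΔS = 980 J/K

Warming step: ΔS₁ = m c ln(T_tr/T_i) = 145 × 4.08 × ln(373.1/314) = 102 J/K.
Phase change: ΔS₂ = +mL/T_tr = 145 × 2260 / 373.1 = 878.3 J/K.
ΔS_total = (102) + (878.3) = 980 J/K.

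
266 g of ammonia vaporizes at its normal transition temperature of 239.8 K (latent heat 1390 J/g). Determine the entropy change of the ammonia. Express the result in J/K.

Heat absorbed by the substance: Q = mL = 266 × 1390 = 369740 J.
At constant T, ΔS = Q_rev/T = 369740 / 239.8 = 1540 J/K.

ΔS = 1540 J/K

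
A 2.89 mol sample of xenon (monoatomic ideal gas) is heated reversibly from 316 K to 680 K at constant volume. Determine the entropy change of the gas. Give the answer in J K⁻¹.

ΔS = 27.6 J/K

At constant volume, ΔS = nC_V ln(T₂/T₁) with C_V = 3R/2 = 12.47 J mol⁻¹ K⁻¹.
ΔS = 2.89 × 12.47 × ln(680/316) = 27.6 J/K.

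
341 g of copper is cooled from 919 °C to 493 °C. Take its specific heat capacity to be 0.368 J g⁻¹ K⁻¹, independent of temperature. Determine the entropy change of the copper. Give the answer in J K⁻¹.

ΔS = -55.5 J/K

In kelvin: T₁ = 1192.15 K, T₂ = 766.15 K. ΔS = ∫dQ_rev/T = m c ln(T₂/T₁) = 341 × 0.368 × ln(766.15/1192.15) = -55.5 J/K.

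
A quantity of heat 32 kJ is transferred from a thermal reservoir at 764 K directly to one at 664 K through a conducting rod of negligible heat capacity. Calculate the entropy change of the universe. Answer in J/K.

ΔS_total = 6.31 J/K

ΔS_hot = −Q/T_H = −32000/764 = -41.88 J/K and ΔS_cold = +Q/T_C = 32000/664 = 48.19 J/K.
ΔS_total = -41.88 + 48.19 = 6.31 J/K, positive as the second law requires.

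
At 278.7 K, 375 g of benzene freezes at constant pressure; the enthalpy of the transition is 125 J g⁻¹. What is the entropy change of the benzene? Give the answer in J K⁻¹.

ΔS = -168 J/K

Heat released by the substance: Q = −mL = −375 × 125 = −46875 J.
At constant T, ΔS = Q_rev/T = −46875 / 278.7 = -168 J/K.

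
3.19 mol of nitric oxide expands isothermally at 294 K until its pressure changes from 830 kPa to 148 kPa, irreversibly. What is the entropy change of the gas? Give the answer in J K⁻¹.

Entropy is a state function, so ΔS_gas depends only on the end states.
For an isothermal ideal gas ΔS_gas = nR ln(P₁/P₂) = 3.19 × 8.314 × ln(830/148) = 45.7 J/K.

ΔS_gas = 45.7 J/K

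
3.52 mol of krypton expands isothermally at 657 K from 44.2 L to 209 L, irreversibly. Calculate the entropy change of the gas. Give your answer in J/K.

ΔS_gas = 45.5 J/K

Entropy is a state function, so ΔS_gas depends only on the end states.
For an isothermal ideal gas ΔS_gas = nR ln(V₂/V₁) = 3.52 × 8.314 × ln(209/44.2) = 45.5 J/K.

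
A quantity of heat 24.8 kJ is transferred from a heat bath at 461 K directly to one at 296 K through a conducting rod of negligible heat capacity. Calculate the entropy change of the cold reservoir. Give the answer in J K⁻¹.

ΔS_cold = 83.8 J/K

The cold reservoir gains heat Q, so ΔS_cold = +Q/T_C = 24800/296 = 83.8 J/K.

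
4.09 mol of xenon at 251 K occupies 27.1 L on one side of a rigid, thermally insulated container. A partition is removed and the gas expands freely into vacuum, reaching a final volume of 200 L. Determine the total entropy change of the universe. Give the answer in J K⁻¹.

No heat is exchanged and no work is done, so the ideal-gas temperature stays constant.
Entropy is a state function; using a reversible isothermal path, ΔS_gas = nR ln(V₂/V₁) = 4.09 × 8.314 × ln(200/27.1) = 68 J/K.
The insulated surroundings exchange no heat, so ΔS_surr = 0 and ΔS_universe = ΔS_gas.

ΔS_universe = 68 J/K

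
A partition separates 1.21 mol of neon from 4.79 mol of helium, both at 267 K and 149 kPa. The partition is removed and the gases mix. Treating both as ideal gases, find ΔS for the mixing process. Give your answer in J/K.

Mole fractions: x_A = 1.21/6 = 0.202, x_B = 0.798.
ΔS_mix = −R(n_A ln x_A + n_B ln x_B) = −8.314 × (1.21 ln 0.202 + 4.79 ln 0.798) = 25.1 J/K.

ΔS_mix = 25.1 J/K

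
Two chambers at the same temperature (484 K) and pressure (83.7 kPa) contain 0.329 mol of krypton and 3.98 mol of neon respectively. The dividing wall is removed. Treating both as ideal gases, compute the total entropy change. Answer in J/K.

Mole fractions: x_A = 0.329/4.31 = 0.0764, x_B = 0.924.
ΔS_mix = −R(n_A ln x_A + n_B ln x_B) = −8.314 × (0.329 ln 0.0764 + 3.98 ln 0.924) = 9.66 J/K.

ΔS_mix = 9.66 J/K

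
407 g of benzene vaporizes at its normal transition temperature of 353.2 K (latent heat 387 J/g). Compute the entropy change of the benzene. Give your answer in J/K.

Heat absorbed by the substance: Q = mL = 407 × 387 = 157509 J.
At constant T, ΔS = Q_rev/T = 157509 / 353.2 = 446 J/K.

ΔS = 446 J/K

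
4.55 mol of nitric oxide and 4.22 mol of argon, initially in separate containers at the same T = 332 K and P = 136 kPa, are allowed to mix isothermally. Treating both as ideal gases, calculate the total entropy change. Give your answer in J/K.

ΔS_mix = 50.5 J/K

Mole fractions: x_A = 4.55/8.77 = 0.519, x_B = 0.481.
ΔS_mix = −R(n_A ln x_A + n_B ln x_B) = −8.314 × (4.55 ln 0.519 + 4.22 ln 0.481) = 50.5 J/K.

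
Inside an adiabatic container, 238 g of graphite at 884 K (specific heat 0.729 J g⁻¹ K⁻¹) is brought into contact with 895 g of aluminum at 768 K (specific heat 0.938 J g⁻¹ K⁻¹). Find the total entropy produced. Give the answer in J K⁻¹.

ΔS_total = 1.47 J/K

Energy balance: T_f = (m₁c₁T₁ + m₂c₂T₂)/(m₁c₁ + m₂c₂) = 787.87 K.
ΔS₁ = m₁c₁ ln(T_f/T₁) = 173.502 × ln(787.87/884) = -19.97 J/K.
ΔS₂ = m₂c₂ ln(T_f/T₂) = 839.51 × ln(787.87/768) = 21.44 J/K.
ΔS_total = -19.97 + 21.44 = 1.47 J/K.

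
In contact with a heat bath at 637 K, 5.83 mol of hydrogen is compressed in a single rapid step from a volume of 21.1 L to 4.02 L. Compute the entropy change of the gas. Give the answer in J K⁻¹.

ΔS_gas = -80.4 J/K

Entropy is a state function, so ΔS_gas depends only on the end states.
For an isothermal ideal gas ΔS_gas = nR ln(V₂/V₁) = 5.83 × 8.314 × ln(4.02/21.1) = -80.4 J/K.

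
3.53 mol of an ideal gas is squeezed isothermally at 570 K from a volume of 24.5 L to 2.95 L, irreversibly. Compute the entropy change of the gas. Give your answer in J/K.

ΔS_gas = -62.1 J/K

Entropy is a state function, so ΔS_gas depends only on the end states.
For an isothermal ideal gas ΔS_gas = nR ln(V₂/V₁) = 3.53 × 8.314 × ln(2.95/24.5) = -62.1 J/K.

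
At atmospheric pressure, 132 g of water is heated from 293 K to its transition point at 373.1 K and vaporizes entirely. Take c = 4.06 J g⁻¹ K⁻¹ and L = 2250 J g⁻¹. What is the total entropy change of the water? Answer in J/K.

ΔS = 926 J/K

Warming step: ΔS₁ = m c ln(T_tr/T_i) = 132 × 4.06 × ln(373.1/293) = 129.5 J/K.
Phase change: ΔS₂ = +mL/T_tr = 132 × 2250 / 373.1 = 796 J/K.
ΔS_total = (129.5) + (796) = 926 J/K.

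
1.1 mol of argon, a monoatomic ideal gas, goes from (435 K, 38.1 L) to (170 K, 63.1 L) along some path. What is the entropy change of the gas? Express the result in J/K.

ΔS = -8.27 J/K

Entropy is a state function: ΔS = nC_V ln(T₂/T₁) + nR ln(V₂/V₁), with C_V = 3R/2 = 12.47 J mol⁻¹ K⁻¹ for a monoatomic ideal gas.
ΔS = 1.1 × [12.47 × ln(170/435) + 8.314 × ln(63.1/38.1)] = -8.27 J/K.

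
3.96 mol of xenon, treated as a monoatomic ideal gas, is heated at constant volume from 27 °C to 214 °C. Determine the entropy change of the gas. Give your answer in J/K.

ΔS = 23.9 J/K

In kelvin: T₁ = 300.15 K, T₂ = 487.15 K. At constant volume, ΔS = nC_V ln(T₂/T₁) with C_V = 3R/2 = 12.47 J mol⁻¹ K⁻¹.
ΔS = 3.96 × 12.47 × ln(487.15/300.15) = 23.9 J/K.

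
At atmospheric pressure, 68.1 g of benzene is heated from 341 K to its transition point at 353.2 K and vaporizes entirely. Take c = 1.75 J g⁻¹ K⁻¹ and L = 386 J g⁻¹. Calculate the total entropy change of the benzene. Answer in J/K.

ΔS = 78.6 J/K

Warming step: ΔS₁ = m c ln(T_tr/T_i) = 68.1 × 1.75 × ln(353.2/341) = 4.189 J/K.
Phase change: ΔS₂ = +mL/T_tr = 68.1 × 386 / 353.2 = 74.42 J/K.
ΔS_total = (4.189) + (74.42) = 78.6 J/K.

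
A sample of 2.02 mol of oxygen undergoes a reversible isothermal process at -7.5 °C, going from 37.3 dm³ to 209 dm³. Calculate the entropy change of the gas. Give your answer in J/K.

For an isothermal ideal gas ΔS_gas = nR ln(V₂/V₁) = 2.02 × 8.314 × ln(209/37.3) = 28.9 J/K.

ΔS_gas = 28.9 J/K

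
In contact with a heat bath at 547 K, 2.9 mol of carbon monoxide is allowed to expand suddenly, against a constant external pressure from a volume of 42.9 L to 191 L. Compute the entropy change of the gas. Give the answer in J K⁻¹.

Entropy is a state function, so ΔS_gas depends only on the end states.
For an isothermal ideal gas ΔS_gas = nR ln(V₂/V₁) = 2.9 × 8.314 × ln(191/42.9) = 36 J/K.

ΔS_gas = 36 J/K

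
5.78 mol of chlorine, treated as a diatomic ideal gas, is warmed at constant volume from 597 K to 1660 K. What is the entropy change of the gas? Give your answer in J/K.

ΔS = 123 J/K

At constant volume, ΔS = nC_V ln(T₂/T₁) with C_V = 5R/2 = 20.79 J mol⁻¹ K⁻¹.
ΔS = 5.78 × 20.79 × ln(1660/597) = 123 J/K.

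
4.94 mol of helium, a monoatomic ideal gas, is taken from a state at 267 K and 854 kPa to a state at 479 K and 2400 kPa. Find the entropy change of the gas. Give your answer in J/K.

ΔS = 17.6 J/K

ΔS = nC_p ln(T₂/T₁) − nR ln(P₂/P₁), with C_p = 5R/2 = 20.79 J mol⁻¹ K⁻¹ for a monoatomic ideal gas.
ΔS = 4.94 × [20.79 × ln(479/267) − 8.314 × ln(2400/854)] = 17.6 J/K.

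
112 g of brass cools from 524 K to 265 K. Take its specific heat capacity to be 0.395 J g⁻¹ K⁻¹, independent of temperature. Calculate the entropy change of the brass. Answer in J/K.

ΔS = ∫dQ_rev/T = m c ln(T₂/T₁) = 112 × 0.395 × ln(265/524) = -30.2 J/K.

ΔS = -30.2 J/K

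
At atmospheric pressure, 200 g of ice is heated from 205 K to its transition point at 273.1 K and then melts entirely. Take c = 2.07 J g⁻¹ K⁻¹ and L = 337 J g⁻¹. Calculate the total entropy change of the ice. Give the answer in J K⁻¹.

ΔS = 366 J/K

Warming step: ΔS₁ = m c ln(T_tr/T_i) = 200 × 2.07 × ln(273.1/205) = 118.7 J/K.
Phase change: ΔS₂ = +mL/T_tr = 200 × 337 / 273.1 = 246.8 J/K.
ΔS_total = (118.7) + (246.8) = 366 J/K.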